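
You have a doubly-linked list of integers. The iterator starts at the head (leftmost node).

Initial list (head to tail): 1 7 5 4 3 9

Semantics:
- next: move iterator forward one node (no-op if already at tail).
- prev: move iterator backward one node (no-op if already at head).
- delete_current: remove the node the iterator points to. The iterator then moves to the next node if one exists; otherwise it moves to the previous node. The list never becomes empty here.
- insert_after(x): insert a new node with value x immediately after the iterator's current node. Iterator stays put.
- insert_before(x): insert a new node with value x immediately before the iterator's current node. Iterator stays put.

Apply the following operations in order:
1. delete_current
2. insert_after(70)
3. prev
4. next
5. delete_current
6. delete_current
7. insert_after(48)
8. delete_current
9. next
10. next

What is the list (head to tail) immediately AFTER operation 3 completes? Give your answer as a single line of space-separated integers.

Answer: 7 70 5 4 3 9

Derivation:
After 1 (delete_current): list=[7, 5, 4, 3, 9] cursor@7
After 2 (insert_after(70)): list=[7, 70, 5, 4, 3, 9] cursor@7
After 3 (prev): list=[7, 70, 5, 4, 3, 9] cursor@7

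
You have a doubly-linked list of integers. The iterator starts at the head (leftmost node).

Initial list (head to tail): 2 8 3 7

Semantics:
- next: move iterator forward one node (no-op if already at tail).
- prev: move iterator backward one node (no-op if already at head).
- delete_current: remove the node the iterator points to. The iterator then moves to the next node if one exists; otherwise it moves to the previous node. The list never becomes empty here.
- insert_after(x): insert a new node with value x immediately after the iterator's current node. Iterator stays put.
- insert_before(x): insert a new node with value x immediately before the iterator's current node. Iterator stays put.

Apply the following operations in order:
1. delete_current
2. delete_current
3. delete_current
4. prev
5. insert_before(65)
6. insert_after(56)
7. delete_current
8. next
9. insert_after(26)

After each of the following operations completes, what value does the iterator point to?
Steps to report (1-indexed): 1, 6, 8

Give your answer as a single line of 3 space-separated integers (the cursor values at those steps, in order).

After 1 (delete_current): list=[8, 3, 7] cursor@8
After 2 (delete_current): list=[3, 7] cursor@3
After 3 (delete_current): list=[7] cursor@7
After 4 (prev): list=[7] cursor@7
After 5 (insert_before(65)): list=[65, 7] cursor@7
After 6 (insert_after(56)): list=[65, 7, 56] cursor@7
After 7 (delete_current): list=[65, 56] cursor@56
After 8 (next): list=[65, 56] cursor@56
After 9 (insert_after(26)): list=[65, 56, 26] cursor@56

Answer: 8 7 56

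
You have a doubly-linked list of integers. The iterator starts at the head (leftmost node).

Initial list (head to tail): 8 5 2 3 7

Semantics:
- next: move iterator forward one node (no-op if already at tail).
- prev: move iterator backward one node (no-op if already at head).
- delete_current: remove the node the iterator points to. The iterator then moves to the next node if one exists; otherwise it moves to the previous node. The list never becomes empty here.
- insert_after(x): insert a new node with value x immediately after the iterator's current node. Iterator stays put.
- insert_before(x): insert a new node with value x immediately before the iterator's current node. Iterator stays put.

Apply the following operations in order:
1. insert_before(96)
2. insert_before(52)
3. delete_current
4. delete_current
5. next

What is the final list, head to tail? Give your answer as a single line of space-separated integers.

Answer: 96 52 2 3 7

Derivation:
After 1 (insert_before(96)): list=[96, 8, 5, 2, 3, 7] cursor@8
After 2 (insert_before(52)): list=[96, 52, 8, 5, 2, 3, 7] cursor@8
After 3 (delete_current): list=[96, 52, 5, 2, 3, 7] cursor@5
After 4 (delete_current): list=[96, 52, 2, 3, 7] cursor@2
After 5 (next): list=[96, 52, 2, 3, 7] cursor@3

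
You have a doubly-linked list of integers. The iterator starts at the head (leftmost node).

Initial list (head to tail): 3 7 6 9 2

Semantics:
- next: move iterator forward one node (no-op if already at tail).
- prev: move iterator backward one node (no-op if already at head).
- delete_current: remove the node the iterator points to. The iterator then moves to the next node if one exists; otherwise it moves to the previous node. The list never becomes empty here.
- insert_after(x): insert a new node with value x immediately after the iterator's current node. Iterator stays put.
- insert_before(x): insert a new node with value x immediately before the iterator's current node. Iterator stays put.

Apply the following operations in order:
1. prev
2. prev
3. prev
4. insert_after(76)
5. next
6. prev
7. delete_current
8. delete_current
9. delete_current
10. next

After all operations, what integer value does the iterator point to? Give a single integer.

After 1 (prev): list=[3, 7, 6, 9, 2] cursor@3
After 2 (prev): list=[3, 7, 6, 9, 2] cursor@3
After 3 (prev): list=[3, 7, 6, 9, 2] cursor@3
After 4 (insert_after(76)): list=[3, 76, 7, 6, 9, 2] cursor@3
After 5 (next): list=[3, 76, 7, 6, 9, 2] cursor@76
After 6 (prev): list=[3, 76, 7, 6, 9, 2] cursor@3
After 7 (delete_current): list=[76, 7, 6, 9, 2] cursor@76
After 8 (delete_current): list=[7, 6, 9, 2] cursor@7
After 9 (delete_current): list=[6, 9, 2] cursor@6
After 10 (next): list=[6, 9, 2] cursor@9

Answer: 9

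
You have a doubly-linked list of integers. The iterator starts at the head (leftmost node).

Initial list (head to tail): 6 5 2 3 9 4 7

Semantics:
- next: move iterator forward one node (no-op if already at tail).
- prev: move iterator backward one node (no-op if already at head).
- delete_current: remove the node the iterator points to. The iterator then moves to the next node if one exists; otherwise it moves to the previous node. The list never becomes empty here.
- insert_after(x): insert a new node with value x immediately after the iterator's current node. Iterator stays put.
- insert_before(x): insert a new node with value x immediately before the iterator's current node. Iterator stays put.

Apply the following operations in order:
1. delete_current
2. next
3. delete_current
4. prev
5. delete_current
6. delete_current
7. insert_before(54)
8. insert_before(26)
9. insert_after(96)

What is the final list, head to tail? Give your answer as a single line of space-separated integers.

After 1 (delete_current): list=[5, 2, 3, 9, 4, 7] cursor@5
After 2 (next): list=[5, 2, 3, 9, 4, 7] cursor@2
After 3 (delete_current): list=[5, 3, 9, 4, 7] cursor@3
After 4 (prev): list=[5, 3, 9, 4, 7] cursor@5
After 5 (delete_current): list=[3, 9, 4, 7] cursor@3
After 6 (delete_current): list=[9, 4, 7] cursor@9
After 7 (insert_before(54)): list=[54, 9, 4, 7] cursor@9
After 8 (insert_before(26)): list=[54, 26, 9, 4, 7] cursor@9
After 9 (insert_after(96)): list=[54, 26, 9, 96, 4, 7] cursor@9

Answer: 54 26 9 96 4 7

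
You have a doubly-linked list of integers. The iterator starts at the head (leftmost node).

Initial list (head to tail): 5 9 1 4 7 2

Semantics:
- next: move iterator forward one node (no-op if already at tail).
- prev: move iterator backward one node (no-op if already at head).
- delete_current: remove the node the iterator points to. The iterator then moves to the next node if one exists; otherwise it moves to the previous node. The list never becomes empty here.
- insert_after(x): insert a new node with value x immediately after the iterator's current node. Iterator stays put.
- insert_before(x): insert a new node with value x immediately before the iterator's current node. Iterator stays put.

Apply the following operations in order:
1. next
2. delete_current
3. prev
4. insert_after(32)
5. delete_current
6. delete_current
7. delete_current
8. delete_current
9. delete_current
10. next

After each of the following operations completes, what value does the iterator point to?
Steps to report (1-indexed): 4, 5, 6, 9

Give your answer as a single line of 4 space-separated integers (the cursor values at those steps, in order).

Answer: 5 32 1 2

Derivation:
After 1 (next): list=[5, 9, 1, 4, 7, 2] cursor@9
After 2 (delete_current): list=[5, 1, 4, 7, 2] cursor@1
After 3 (prev): list=[5, 1, 4, 7, 2] cursor@5
After 4 (insert_after(32)): list=[5, 32, 1, 4, 7, 2] cursor@5
After 5 (delete_current): list=[32, 1, 4, 7, 2] cursor@32
After 6 (delete_current): list=[1, 4, 7, 2] cursor@1
After 7 (delete_current): list=[4, 7, 2] cursor@4
After 8 (delete_current): list=[7, 2] cursor@7
After 9 (delete_current): list=[2] cursor@2
After 10 (next): list=[2] cursor@2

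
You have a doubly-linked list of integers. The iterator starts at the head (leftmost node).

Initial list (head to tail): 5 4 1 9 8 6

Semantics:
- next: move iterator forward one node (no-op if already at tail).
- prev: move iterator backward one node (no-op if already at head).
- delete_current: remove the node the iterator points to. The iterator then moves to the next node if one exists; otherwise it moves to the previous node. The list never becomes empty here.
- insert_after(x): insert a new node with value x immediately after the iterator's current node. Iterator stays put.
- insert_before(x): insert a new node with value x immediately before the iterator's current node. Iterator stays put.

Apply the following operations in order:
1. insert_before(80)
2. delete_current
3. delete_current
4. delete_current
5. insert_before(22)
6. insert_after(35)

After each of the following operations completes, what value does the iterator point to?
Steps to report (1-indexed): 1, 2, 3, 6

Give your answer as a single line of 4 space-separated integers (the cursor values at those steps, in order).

After 1 (insert_before(80)): list=[80, 5, 4, 1, 9, 8, 6] cursor@5
After 2 (delete_current): list=[80, 4, 1, 9, 8, 6] cursor@4
After 3 (delete_current): list=[80, 1, 9, 8, 6] cursor@1
After 4 (delete_current): list=[80, 9, 8, 6] cursor@9
After 5 (insert_before(22)): list=[80, 22, 9, 8, 6] cursor@9
After 6 (insert_after(35)): list=[80, 22, 9, 35, 8, 6] cursor@9

Answer: 5 4 1 9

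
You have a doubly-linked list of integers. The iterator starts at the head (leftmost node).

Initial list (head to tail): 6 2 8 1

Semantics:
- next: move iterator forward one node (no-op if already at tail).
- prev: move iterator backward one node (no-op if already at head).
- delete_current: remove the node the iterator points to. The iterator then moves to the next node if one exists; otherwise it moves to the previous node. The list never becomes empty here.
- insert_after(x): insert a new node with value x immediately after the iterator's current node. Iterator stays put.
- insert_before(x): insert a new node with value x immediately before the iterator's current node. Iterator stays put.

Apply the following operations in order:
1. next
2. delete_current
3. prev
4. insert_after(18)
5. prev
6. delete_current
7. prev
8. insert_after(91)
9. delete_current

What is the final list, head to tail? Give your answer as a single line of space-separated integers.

Answer: 91 8 1

Derivation:
After 1 (next): list=[6, 2, 8, 1] cursor@2
After 2 (delete_current): list=[6, 8, 1] cursor@8
After 3 (prev): list=[6, 8, 1] cursor@6
After 4 (insert_after(18)): list=[6, 18, 8, 1] cursor@6
After 5 (prev): list=[6, 18, 8, 1] cursor@6
After 6 (delete_current): list=[18, 8, 1] cursor@18
After 7 (prev): list=[18, 8, 1] cursor@18
After 8 (insert_after(91)): list=[18, 91, 8, 1] cursor@18
After 9 (delete_current): list=[91, 8, 1] cursor@91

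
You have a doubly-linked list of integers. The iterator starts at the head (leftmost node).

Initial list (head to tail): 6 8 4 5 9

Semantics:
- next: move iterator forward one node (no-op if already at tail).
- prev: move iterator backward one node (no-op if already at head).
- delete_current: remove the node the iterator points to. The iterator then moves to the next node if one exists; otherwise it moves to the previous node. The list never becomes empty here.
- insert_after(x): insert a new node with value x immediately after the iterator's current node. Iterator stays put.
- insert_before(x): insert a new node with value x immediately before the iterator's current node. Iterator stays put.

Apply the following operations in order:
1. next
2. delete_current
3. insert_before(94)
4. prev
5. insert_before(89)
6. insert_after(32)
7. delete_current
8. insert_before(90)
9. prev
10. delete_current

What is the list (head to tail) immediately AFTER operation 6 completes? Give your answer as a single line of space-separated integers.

After 1 (next): list=[6, 8, 4, 5, 9] cursor@8
After 2 (delete_current): list=[6, 4, 5, 9] cursor@4
After 3 (insert_before(94)): list=[6, 94, 4, 5, 9] cursor@4
After 4 (prev): list=[6, 94, 4, 5, 9] cursor@94
After 5 (insert_before(89)): list=[6, 89, 94, 4, 5, 9] cursor@94
After 6 (insert_after(32)): list=[6, 89, 94, 32, 4, 5, 9] cursor@94

Answer: 6 89 94 32 4 5 9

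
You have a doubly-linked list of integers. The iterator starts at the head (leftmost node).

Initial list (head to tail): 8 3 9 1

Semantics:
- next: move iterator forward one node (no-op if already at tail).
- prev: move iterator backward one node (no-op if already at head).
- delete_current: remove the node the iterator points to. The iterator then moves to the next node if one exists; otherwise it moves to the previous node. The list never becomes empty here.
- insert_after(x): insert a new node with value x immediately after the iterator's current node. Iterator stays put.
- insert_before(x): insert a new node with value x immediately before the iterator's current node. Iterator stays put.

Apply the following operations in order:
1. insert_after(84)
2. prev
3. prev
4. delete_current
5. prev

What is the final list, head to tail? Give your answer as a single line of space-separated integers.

After 1 (insert_after(84)): list=[8, 84, 3, 9, 1] cursor@8
After 2 (prev): list=[8, 84, 3, 9, 1] cursor@8
After 3 (prev): list=[8, 84, 3, 9, 1] cursor@8
After 4 (delete_current): list=[84, 3, 9, 1] cursor@84
After 5 (prev): list=[84, 3, 9, 1] cursor@84

Answer: 84 3 9 1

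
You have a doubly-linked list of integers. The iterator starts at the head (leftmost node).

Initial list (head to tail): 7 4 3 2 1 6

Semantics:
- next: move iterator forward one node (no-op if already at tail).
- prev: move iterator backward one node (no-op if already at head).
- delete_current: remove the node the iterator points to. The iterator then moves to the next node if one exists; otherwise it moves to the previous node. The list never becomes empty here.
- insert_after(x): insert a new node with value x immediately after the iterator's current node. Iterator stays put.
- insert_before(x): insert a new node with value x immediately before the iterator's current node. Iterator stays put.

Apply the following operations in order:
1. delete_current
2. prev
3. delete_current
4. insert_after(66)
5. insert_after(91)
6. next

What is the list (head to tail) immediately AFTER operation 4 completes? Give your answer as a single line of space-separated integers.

Answer: 3 66 2 1 6

Derivation:
After 1 (delete_current): list=[4, 3, 2, 1, 6] cursor@4
After 2 (prev): list=[4, 3, 2, 1, 6] cursor@4
After 3 (delete_current): list=[3, 2, 1, 6] cursor@3
After 4 (insert_after(66)): list=[3, 66, 2, 1, 6] cursor@3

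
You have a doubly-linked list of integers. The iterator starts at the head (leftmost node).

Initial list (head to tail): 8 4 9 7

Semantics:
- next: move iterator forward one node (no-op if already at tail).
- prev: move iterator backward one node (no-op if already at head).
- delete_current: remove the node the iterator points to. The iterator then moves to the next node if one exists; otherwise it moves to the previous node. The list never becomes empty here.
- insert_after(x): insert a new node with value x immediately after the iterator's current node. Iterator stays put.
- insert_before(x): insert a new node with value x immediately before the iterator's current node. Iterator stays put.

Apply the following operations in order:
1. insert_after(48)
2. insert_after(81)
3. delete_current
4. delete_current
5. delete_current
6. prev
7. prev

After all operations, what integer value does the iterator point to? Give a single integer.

Answer: 4

Derivation:
After 1 (insert_after(48)): list=[8, 48, 4, 9, 7] cursor@8
After 2 (insert_after(81)): list=[8, 81, 48, 4, 9, 7] cursor@8
After 3 (delete_current): list=[81, 48, 4, 9, 7] cursor@81
After 4 (delete_current): list=[48, 4, 9, 7] cursor@48
After 5 (delete_current): list=[4, 9, 7] cursor@4
After 6 (prev): list=[4, 9, 7] cursor@4
After 7 (prev): list=[4, 9, 7] cursor@4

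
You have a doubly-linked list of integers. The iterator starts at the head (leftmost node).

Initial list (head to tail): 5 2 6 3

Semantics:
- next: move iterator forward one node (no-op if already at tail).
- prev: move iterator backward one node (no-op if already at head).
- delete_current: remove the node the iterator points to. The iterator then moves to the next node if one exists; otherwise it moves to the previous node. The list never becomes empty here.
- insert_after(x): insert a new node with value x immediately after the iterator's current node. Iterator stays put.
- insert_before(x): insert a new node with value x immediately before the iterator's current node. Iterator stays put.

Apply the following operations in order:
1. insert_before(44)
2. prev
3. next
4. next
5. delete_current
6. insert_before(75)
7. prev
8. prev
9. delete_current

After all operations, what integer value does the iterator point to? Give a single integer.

After 1 (insert_before(44)): list=[44, 5, 2, 6, 3] cursor@5
After 2 (prev): list=[44, 5, 2, 6, 3] cursor@44
After 3 (next): list=[44, 5, 2, 6, 3] cursor@5
After 4 (next): list=[44, 5, 2, 6, 3] cursor@2
After 5 (delete_current): list=[44, 5, 6, 3] cursor@6
After 6 (insert_before(75)): list=[44, 5, 75, 6, 3] cursor@6
After 7 (prev): list=[44, 5, 75, 6, 3] cursor@75
After 8 (prev): list=[44, 5, 75, 6, 3] cursor@5
After 9 (delete_current): list=[44, 75, 6, 3] cursor@75

Answer: 75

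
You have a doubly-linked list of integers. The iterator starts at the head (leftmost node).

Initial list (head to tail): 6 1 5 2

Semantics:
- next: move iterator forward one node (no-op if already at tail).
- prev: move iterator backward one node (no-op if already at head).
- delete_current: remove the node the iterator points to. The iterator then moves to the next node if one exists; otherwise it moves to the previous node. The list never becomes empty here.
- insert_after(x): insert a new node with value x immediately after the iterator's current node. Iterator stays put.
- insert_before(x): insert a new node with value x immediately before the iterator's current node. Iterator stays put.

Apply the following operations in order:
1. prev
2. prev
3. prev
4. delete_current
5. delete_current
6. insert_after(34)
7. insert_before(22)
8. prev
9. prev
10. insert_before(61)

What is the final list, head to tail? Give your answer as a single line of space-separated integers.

After 1 (prev): list=[6, 1, 5, 2] cursor@6
After 2 (prev): list=[6, 1, 5, 2] cursor@6
After 3 (prev): list=[6, 1, 5, 2] cursor@6
After 4 (delete_current): list=[1, 5, 2] cursor@1
After 5 (delete_current): list=[5, 2] cursor@5
After 6 (insert_after(34)): list=[5, 34, 2] cursor@5
After 7 (insert_before(22)): list=[22, 5, 34, 2] cursor@5
After 8 (prev): list=[22, 5, 34, 2] cursor@22
After 9 (prev): list=[22, 5, 34, 2] cursor@22
After 10 (insert_before(61)): list=[61, 22, 5, 34, 2] cursor@22

Answer: 61 22 5 34 2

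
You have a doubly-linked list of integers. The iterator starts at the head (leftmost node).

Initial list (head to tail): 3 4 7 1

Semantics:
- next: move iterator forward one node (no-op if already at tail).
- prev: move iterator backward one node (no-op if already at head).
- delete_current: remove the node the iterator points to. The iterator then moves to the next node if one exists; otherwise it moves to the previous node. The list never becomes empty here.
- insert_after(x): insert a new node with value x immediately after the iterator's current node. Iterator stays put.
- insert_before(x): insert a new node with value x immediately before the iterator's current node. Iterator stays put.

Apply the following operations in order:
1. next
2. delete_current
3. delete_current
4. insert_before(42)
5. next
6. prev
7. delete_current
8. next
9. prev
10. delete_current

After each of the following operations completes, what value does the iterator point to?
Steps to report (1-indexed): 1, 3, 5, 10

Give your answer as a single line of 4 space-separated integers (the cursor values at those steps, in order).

After 1 (next): list=[3, 4, 7, 1] cursor@4
After 2 (delete_current): list=[3, 7, 1] cursor@7
After 3 (delete_current): list=[3, 1] cursor@1
After 4 (insert_before(42)): list=[3, 42, 1] cursor@1
After 5 (next): list=[3, 42, 1] cursor@1
After 6 (prev): list=[3, 42, 1] cursor@42
After 7 (delete_current): list=[3, 1] cursor@1
After 8 (next): list=[3, 1] cursor@1
After 9 (prev): list=[3, 1] cursor@3
After 10 (delete_current): list=[1] cursor@1

Answer: 4 1 1 1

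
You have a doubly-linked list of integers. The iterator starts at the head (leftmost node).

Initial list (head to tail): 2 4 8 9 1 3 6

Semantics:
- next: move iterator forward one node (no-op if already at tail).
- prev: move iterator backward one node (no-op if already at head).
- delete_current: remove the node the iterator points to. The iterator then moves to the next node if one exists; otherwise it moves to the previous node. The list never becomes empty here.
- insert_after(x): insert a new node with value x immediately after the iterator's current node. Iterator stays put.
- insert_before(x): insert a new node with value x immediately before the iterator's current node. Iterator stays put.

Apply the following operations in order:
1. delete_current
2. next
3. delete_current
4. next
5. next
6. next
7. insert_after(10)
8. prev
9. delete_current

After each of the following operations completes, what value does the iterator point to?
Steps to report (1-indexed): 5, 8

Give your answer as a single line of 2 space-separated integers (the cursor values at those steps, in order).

Answer: 3 3

Derivation:
After 1 (delete_current): list=[4, 8, 9, 1, 3, 6] cursor@4
After 2 (next): list=[4, 8, 9, 1, 3, 6] cursor@8
After 3 (delete_current): list=[4, 9, 1, 3, 6] cursor@9
After 4 (next): list=[4, 9, 1, 3, 6] cursor@1
After 5 (next): list=[4, 9, 1, 3, 6] cursor@3
After 6 (next): list=[4, 9, 1, 3, 6] cursor@6
After 7 (insert_after(10)): list=[4, 9, 1, 3, 6, 10] cursor@6
After 8 (prev): list=[4, 9, 1, 3, 6, 10] cursor@3
After 9 (delete_current): list=[4, 9, 1, 6, 10] cursor@6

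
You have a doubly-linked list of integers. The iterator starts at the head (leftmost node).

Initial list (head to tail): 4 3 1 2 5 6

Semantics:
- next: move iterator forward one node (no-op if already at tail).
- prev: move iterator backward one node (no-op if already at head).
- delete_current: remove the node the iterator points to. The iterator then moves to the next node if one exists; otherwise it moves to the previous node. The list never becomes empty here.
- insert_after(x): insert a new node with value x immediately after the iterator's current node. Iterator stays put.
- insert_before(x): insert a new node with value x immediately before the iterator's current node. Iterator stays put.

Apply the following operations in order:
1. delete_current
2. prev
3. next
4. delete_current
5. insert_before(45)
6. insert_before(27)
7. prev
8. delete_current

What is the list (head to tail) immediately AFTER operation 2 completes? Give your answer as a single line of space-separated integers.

After 1 (delete_current): list=[3, 1, 2, 5, 6] cursor@3
After 2 (prev): list=[3, 1, 2, 5, 6] cursor@3

Answer: 3 1 2 5 6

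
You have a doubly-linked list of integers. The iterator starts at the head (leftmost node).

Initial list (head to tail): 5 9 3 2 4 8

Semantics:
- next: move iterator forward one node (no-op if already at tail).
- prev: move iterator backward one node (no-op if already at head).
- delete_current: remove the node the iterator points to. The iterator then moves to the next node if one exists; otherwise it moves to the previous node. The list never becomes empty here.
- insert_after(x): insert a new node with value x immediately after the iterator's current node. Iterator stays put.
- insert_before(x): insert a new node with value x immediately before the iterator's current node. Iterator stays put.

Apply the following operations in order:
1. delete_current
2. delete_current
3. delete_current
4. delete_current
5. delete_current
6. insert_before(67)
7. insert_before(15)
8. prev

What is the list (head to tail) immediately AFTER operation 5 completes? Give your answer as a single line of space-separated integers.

Answer: 8

Derivation:
After 1 (delete_current): list=[9, 3, 2, 4, 8] cursor@9
After 2 (delete_current): list=[3, 2, 4, 8] cursor@3
After 3 (delete_current): list=[2, 4, 8] cursor@2
After 4 (delete_current): list=[4, 8] cursor@4
After 5 (delete_current): list=[8] cursor@8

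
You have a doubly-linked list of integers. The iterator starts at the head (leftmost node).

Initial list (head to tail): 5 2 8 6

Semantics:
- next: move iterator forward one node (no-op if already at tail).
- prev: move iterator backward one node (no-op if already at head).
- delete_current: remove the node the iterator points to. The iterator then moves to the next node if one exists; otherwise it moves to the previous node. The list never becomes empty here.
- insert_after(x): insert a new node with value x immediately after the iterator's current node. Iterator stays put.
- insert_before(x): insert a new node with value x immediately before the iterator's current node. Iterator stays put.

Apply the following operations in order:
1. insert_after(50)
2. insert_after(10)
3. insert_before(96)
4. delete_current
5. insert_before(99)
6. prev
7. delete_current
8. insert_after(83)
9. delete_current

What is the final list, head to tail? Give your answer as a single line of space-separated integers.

After 1 (insert_after(50)): list=[5, 50, 2, 8, 6] cursor@5
After 2 (insert_after(10)): list=[5, 10, 50, 2, 8, 6] cursor@5
After 3 (insert_before(96)): list=[96, 5, 10, 50, 2, 8, 6] cursor@5
After 4 (delete_current): list=[96, 10, 50, 2, 8, 6] cursor@10
After 5 (insert_before(99)): list=[96, 99, 10, 50, 2, 8, 6] cursor@10
After 6 (prev): list=[96, 99, 10, 50, 2, 8, 6] cursor@99
After 7 (delete_current): list=[96, 10, 50, 2, 8, 6] cursor@10
After 8 (insert_after(83)): list=[96, 10, 83, 50, 2, 8, 6] cursor@10
After 9 (delete_current): list=[96, 83, 50, 2, 8, 6] cursor@83

Answer: 96 83 50 2 8 6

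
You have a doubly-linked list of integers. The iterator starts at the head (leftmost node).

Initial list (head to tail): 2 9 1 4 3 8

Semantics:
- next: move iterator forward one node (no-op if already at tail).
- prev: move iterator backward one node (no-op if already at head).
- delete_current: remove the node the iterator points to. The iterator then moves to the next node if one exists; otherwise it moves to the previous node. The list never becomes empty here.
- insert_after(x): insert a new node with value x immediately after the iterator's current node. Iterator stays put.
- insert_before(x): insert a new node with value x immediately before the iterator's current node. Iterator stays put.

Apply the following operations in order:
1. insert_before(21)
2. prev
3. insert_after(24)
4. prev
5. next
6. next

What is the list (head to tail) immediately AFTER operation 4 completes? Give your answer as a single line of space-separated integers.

Answer: 21 24 2 9 1 4 3 8

Derivation:
After 1 (insert_before(21)): list=[21, 2, 9, 1, 4, 3, 8] cursor@2
After 2 (prev): list=[21, 2, 9, 1, 4, 3, 8] cursor@21
After 3 (insert_after(24)): list=[21, 24, 2, 9, 1, 4, 3, 8] cursor@21
After 4 (prev): list=[21, 24, 2, 9, 1, 4, 3, 8] cursor@21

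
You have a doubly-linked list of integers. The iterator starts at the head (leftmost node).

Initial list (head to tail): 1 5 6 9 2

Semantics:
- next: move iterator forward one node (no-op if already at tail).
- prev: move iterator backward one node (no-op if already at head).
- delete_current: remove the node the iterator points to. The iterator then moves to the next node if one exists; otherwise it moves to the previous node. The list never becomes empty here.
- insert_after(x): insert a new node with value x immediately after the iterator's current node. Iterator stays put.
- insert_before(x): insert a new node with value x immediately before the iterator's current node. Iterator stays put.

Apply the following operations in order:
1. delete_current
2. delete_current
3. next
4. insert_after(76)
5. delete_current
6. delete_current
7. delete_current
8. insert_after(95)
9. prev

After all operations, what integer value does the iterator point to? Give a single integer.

After 1 (delete_current): list=[5, 6, 9, 2] cursor@5
After 2 (delete_current): list=[6, 9, 2] cursor@6
After 3 (next): list=[6, 9, 2] cursor@9
After 4 (insert_after(76)): list=[6, 9, 76, 2] cursor@9
After 5 (delete_current): list=[6, 76, 2] cursor@76
After 6 (delete_current): list=[6, 2] cursor@2
After 7 (delete_current): list=[6] cursor@6
After 8 (insert_after(95)): list=[6, 95] cursor@6
After 9 (prev): list=[6, 95] cursor@6

Answer: 6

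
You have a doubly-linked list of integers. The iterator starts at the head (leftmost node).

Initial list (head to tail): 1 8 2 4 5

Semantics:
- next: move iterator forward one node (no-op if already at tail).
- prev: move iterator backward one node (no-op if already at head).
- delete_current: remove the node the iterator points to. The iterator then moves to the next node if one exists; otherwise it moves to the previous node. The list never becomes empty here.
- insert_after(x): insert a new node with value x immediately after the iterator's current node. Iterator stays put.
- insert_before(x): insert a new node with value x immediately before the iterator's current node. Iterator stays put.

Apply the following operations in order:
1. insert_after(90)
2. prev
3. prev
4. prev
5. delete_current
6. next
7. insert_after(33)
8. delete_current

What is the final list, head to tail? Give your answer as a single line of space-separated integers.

Answer: 90 33 2 4 5

Derivation:
After 1 (insert_after(90)): list=[1, 90, 8, 2, 4, 5] cursor@1
After 2 (prev): list=[1, 90, 8, 2, 4, 5] cursor@1
After 3 (prev): list=[1, 90, 8, 2, 4, 5] cursor@1
After 4 (prev): list=[1, 90, 8, 2, 4, 5] cursor@1
After 5 (delete_current): list=[90, 8, 2, 4, 5] cursor@90
After 6 (next): list=[90, 8, 2, 4, 5] cursor@8
After 7 (insert_after(33)): list=[90, 8, 33, 2, 4, 5] cursor@8
After 8 (delete_current): list=[90, 33, 2, 4, 5] cursor@33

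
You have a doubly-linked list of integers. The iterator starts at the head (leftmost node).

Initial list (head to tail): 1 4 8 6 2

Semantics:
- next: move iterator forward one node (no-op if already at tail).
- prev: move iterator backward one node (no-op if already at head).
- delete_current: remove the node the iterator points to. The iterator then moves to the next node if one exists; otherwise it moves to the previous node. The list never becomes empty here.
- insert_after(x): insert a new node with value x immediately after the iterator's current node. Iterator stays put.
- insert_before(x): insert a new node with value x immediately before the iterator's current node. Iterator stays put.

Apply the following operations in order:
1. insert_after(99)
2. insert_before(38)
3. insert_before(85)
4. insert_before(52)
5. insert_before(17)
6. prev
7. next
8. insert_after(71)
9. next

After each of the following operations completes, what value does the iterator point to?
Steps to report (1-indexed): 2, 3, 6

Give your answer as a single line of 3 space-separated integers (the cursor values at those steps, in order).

After 1 (insert_after(99)): list=[1, 99, 4, 8, 6, 2] cursor@1
After 2 (insert_before(38)): list=[38, 1, 99, 4, 8, 6, 2] cursor@1
After 3 (insert_before(85)): list=[38, 85, 1, 99, 4, 8, 6, 2] cursor@1
After 4 (insert_before(52)): list=[38, 85, 52, 1, 99, 4, 8, 6, 2] cursor@1
After 5 (insert_before(17)): list=[38, 85, 52, 17, 1, 99, 4, 8, 6, 2] cursor@1
After 6 (prev): list=[38, 85, 52, 17, 1, 99, 4, 8, 6, 2] cursor@17
After 7 (next): list=[38, 85, 52, 17, 1, 99, 4, 8, 6, 2] cursor@1
After 8 (insert_after(71)): list=[38, 85, 52, 17, 1, 71, 99, 4, 8, 6, 2] cursor@1
After 9 (next): list=[38, 85, 52, 17, 1, 71, 99, 4, 8, 6, 2] cursor@71

Answer: 1 1 17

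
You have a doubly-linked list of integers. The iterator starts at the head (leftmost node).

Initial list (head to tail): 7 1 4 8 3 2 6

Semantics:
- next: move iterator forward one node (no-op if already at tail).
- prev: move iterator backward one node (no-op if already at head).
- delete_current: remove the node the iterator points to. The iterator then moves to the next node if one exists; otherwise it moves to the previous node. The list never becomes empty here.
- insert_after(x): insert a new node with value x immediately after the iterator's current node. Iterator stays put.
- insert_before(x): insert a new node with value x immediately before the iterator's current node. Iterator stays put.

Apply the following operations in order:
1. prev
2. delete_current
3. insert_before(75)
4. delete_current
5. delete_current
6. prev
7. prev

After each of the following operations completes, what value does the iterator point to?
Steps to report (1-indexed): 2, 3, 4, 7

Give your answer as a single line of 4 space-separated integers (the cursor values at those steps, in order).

After 1 (prev): list=[7, 1, 4, 8, 3, 2, 6] cursor@7
After 2 (delete_current): list=[1, 4, 8, 3, 2, 6] cursor@1
After 3 (insert_before(75)): list=[75, 1, 4, 8, 3, 2, 6] cursor@1
After 4 (delete_current): list=[75, 4, 8, 3, 2, 6] cursor@4
After 5 (delete_current): list=[75, 8, 3, 2, 6] cursor@8
After 6 (prev): list=[75, 8, 3, 2, 6] cursor@75
After 7 (prev): list=[75, 8, 3, 2, 6] cursor@75

Answer: 1 1 4 75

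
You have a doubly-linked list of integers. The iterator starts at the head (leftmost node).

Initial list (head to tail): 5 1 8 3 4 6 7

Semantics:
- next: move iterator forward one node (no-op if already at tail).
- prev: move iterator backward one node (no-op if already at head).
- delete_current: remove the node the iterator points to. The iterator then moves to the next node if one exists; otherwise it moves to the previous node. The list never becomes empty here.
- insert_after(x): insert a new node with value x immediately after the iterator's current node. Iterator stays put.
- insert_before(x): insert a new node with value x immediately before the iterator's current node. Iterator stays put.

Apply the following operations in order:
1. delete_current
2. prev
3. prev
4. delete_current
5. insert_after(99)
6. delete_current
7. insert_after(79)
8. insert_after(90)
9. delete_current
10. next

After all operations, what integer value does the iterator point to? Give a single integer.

Answer: 79

Derivation:
After 1 (delete_current): list=[1, 8, 3, 4, 6, 7] cursor@1
After 2 (prev): list=[1, 8, 3, 4, 6, 7] cursor@1
After 3 (prev): list=[1, 8, 3, 4, 6, 7] cursor@1
After 4 (delete_current): list=[8, 3, 4, 6, 7] cursor@8
After 5 (insert_after(99)): list=[8, 99, 3, 4, 6, 7] cursor@8
After 6 (delete_current): list=[99, 3, 4, 6, 7] cursor@99
After 7 (insert_after(79)): list=[99, 79, 3, 4, 6, 7] cursor@99
After 8 (insert_after(90)): list=[99, 90, 79, 3, 4, 6, 7] cursor@99
After 9 (delete_current): list=[90, 79, 3, 4, 6, 7] cursor@90
After 10 (next): list=[90, 79, 3, 4, 6, 7] cursor@79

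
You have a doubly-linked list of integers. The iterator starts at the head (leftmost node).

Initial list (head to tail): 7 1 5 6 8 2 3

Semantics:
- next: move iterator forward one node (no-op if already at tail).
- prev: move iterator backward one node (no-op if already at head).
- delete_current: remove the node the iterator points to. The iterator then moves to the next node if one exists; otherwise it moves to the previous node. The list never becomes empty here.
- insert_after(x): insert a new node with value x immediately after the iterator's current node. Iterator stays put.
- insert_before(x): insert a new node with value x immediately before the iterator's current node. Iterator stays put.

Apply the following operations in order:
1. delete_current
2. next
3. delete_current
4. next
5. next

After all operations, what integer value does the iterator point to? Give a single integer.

After 1 (delete_current): list=[1, 5, 6, 8, 2, 3] cursor@1
After 2 (next): list=[1, 5, 6, 8, 2, 3] cursor@5
After 3 (delete_current): list=[1, 6, 8, 2, 3] cursor@6
After 4 (next): list=[1, 6, 8, 2, 3] cursor@8
After 5 (next): list=[1, 6, 8, 2, 3] cursor@2

Answer: 2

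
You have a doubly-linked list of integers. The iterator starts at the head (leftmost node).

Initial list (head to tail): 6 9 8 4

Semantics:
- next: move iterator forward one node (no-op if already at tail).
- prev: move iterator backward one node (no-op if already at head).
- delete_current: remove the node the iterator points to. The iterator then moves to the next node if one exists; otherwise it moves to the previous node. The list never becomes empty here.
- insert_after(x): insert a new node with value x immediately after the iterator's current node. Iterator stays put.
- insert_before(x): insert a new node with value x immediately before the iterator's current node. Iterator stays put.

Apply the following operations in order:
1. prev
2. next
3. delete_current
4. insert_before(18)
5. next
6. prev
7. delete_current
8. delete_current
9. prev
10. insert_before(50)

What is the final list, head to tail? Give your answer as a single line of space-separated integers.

After 1 (prev): list=[6, 9, 8, 4] cursor@6
After 2 (next): list=[6, 9, 8, 4] cursor@9
After 3 (delete_current): list=[6, 8, 4] cursor@8
After 4 (insert_before(18)): list=[6, 18, 8, 4] cursor@8
After 5 (next): list=[6, 18, 8, 4] cursor@4
After 6 (prev): list=[6, 18, 8, 4] cursor@8
After 7 (delete_current): list=[6, 18, 4] cursor@4
After 8 (delete_current): list=[6, 18] cursor@18
After 9 (prev): list=[6, 18] cursor@6
After 10 (insert_before(50)): list=[50, 6, 18] cursor@6

Answer: 50 6 18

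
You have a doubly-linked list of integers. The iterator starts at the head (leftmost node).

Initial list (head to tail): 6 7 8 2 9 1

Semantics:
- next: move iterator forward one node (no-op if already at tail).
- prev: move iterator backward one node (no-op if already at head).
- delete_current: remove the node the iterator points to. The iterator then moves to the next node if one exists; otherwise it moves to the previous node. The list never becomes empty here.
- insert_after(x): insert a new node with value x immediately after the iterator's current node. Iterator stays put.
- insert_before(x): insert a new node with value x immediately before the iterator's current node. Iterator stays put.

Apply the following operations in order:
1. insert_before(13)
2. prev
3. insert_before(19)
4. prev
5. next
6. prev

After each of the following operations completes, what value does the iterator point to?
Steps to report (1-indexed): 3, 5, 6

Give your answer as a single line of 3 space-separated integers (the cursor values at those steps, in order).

After 1 (insert_before(13)): list=[13, 6, 7, 8, 2, 9, 1] cursor@6
After 2 (prev): list=[13, 6, 7, 8, 2, 9, 1] cursor@13
After 3 (insert_before(19)): list=[19, 13, 6, 7, 8, 2, 9, 1] cursor@13
After 4 (prev): list=[19, 13, 6, 7, 8, 2, 9, 1] cursor@19
After 5 (next): list=[19, 13, 6, 7, 8, 2, 9, 1] cursor@13
After 6 (prev): list=[19, 13, 6, 7, 8, 2, 9, 1] cursor@19

Answer: 13 13 19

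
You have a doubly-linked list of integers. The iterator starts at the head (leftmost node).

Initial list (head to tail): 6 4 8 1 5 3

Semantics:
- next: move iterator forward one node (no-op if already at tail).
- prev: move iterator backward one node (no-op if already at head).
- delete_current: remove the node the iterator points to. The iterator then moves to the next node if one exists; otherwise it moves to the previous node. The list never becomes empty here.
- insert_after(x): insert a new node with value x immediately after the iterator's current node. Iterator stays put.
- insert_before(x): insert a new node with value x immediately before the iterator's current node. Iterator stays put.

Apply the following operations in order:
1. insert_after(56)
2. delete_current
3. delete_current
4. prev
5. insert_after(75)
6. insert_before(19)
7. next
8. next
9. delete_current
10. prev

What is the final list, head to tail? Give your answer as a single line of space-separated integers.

After 1 (insert_after(56)): list=[6, 56, 4, 8, 1, 5, 3] cursor@6
After 2 (delete_current): list=[56, 4, 8, 1, 5, 3] cursor@56
After 3 (delete_current): list=[4, 8, 1, 5, 3] cursor@4
After 4 (prev): list=[4, 8, 1, 5, 3] cursor@4
After 5 (insert_after(75)): list=[4, 75, 8, 1, 5, 3] cursor@4
After 6 (insert_before(19)): list=[19, 4, 75, 8, 1, 5, 3] cursor@4
After 7 (next): list=[19, 4, 75, 8, 1, 5, 3] cursor@75
After 8 (next): list=[19, 4, 75, 8, 1, 5, 3] cursor@8
After 9 (delete_current): list=[19, 4, 75, 1, 5, 3] cursor@1
After 10 (prev): list=[19, 4, 75, 1, 5, 3] cursor@75

Answer: 19 4 75 1 5 3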